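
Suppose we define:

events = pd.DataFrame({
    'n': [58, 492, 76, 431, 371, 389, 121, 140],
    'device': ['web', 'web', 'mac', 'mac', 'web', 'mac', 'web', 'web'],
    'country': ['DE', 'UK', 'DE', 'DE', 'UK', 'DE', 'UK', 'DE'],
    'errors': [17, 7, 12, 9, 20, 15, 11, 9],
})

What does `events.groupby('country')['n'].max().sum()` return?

923

group by country, max of n:
country
DE    431
UK    492
Name: n, dtype: int64
So sum() = 923.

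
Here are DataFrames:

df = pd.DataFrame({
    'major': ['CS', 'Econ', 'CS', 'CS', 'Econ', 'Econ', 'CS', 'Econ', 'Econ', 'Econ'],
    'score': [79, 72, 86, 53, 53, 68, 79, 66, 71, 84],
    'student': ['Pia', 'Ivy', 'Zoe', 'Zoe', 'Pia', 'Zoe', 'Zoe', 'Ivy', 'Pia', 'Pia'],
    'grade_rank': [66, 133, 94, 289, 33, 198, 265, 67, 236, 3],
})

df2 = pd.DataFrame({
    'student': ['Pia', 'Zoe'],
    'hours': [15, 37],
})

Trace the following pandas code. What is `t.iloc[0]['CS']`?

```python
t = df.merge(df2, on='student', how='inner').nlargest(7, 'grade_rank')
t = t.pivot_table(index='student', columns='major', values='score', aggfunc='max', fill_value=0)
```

79

merge on 'student' (how='inner') → 8 rows:
  major  score student  grade_rank  hours
0    CS     79     Pia          66     15
1    CS     86     Zoe          94     37
2    CS     53     Zoe         289     37
3  Econ     53     Pia          33     15
4  Econ     68     Zoe         198     37
5    CS     79     Zoe         265     37
6  Econ     71     Pia         236     15
7  Econ     84     Pia           3     15
take 7 rows with largest grade_rank:
  major  score student  grade_rank  hours
2    CS     53     Zoe         289     37
5    CS     79     Zoe         265     37
6  Econ     71     Pia         236     15
4  Econ     68     Zoe         198     37
1    CS     86     Zoe          94     37
0    CS     79     Pia          66     15
3  Econ     53     Pia          33     15
pivot: rows=student, cols=major, max(score):
major    CS  Econ
student          
Pia      79    71
Zoe      86    68
Then the value at position 0, column 'CS': 79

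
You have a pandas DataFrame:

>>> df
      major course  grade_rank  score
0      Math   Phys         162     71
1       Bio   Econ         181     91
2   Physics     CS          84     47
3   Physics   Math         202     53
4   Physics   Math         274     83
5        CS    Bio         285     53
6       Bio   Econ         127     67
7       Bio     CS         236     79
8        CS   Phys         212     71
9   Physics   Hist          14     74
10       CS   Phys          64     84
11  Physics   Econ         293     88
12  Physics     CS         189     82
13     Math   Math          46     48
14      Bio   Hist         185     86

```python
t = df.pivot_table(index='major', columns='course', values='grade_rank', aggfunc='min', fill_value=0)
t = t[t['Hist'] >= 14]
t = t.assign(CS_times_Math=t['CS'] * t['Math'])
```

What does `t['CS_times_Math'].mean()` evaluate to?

8484.0

pivot: rows=major, cols=course, min(grade_rank):
course   Bio   CS  Econ  Hist  Math  Phys
major                                    
Bio        0  236   127   185     0     0
CS       285    0     0     0     0    64
Math       0    0     0     0    46   162
Physics    0   84   293    14   202     0
filter rows where Hist >= 14:
course   Bio   CS  Econ  Hist  Math  Phys
major                                    
Bio        0  236   127   185     0     0
Physics    0   84   293    14   202     0
add column CS_times_Math = t['CS'] * t['Math']:
course   Bio   CS  Econ  Hist  Math  Phys  CS_times_Math
major                                                   
Bio        0  236   127   185     0     0              0
Physics    0   84   293    14   202     0          16968
mean of column 'CS_times_Math' → 8484.0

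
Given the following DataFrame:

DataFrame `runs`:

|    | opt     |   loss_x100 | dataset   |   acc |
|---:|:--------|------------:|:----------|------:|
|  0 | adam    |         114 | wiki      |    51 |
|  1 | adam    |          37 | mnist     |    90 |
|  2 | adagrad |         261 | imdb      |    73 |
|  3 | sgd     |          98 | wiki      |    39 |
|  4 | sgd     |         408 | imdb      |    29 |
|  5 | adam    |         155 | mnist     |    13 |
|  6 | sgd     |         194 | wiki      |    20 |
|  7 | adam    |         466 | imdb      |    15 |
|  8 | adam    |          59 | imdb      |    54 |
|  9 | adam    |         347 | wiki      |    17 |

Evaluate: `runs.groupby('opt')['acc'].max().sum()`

group by opt, max of acc:
opt
adagrad    73
adam       90
sgd        39
Name: acc, dtype: int64
Reading off the sum of the resulting series, we get 202.

202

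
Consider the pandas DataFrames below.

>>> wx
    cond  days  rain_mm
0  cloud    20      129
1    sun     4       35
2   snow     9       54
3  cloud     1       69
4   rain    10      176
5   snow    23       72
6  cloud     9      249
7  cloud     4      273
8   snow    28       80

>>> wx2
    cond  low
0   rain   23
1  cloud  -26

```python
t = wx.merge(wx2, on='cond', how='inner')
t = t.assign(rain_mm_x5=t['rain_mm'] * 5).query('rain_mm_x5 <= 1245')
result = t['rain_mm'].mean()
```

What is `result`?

merge on 'cond' (how='inner') → 5 rows:
    cond  days  rain_mm  low
0  cloud    20      129  -26
1  cloud     1       69  -26
2   rain    10      176   23
3  cloud     9      249  -26
4  cloud     4      273  -26
add column rain_mm_x5 = t['rain_mm'] * 5:
    cond  days  rain_mm  low  rain_mm_x5
0  cloud    20      129  -26         645
1  cloud     1       69  -26         345
2   rain    10      176   23         880
3  cloud     9      249  -26        1245
4  cloud     4      273  -26        1365
filter rows where rain_mm_x5 <= 1245:
    cond  days  rain_mm  low  rain_mm_x5
0  cloud    20      129  -26         645
1  cloud     1       69  -26         345
2   rain    10      176   23         880
3  cloud     9      249  -26        1245

155.75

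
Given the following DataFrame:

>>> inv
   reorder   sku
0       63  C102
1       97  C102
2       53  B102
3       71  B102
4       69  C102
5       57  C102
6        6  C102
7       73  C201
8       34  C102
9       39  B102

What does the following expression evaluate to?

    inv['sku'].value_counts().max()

6

value_counts of sku:
sku
C102    6
B102    3
C201    1
Name: count, dtype: int64
Finally, max of the resulting series = 6.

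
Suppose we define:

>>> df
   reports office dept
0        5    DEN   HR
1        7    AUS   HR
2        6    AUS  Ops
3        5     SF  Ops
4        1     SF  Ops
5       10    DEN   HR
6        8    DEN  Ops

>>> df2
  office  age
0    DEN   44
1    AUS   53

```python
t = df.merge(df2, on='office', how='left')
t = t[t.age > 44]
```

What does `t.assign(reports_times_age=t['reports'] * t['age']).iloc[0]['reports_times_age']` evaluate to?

371.0

merge on 'office' (how='left') → 7 rows:
   reports office dept   age
0        5    DEN   HR  44.0
1        7    AUS   HR  53.0
2        6    AUS  Ops  53.0
3        5     SF  Ops   NaN
4        1     SF  Ops   NaN
5       10    DEN   HR  44.0
6        8    DEN  Ops  44.0
filter rows where age > 44:
   reports office dept   age
1        7    AUS   HR  53.0
2        6    AUS  Ops  53.0
add column reports_times_age = t['reports'] * t['age']:
   reports office dept   age  reports_times_age
1        7    AUS   HR  53.0              371.0
2        6    AUS  Ops  53.0              318.0
Reading off the value at position 0, column 'reports_times_age', we get 371.0.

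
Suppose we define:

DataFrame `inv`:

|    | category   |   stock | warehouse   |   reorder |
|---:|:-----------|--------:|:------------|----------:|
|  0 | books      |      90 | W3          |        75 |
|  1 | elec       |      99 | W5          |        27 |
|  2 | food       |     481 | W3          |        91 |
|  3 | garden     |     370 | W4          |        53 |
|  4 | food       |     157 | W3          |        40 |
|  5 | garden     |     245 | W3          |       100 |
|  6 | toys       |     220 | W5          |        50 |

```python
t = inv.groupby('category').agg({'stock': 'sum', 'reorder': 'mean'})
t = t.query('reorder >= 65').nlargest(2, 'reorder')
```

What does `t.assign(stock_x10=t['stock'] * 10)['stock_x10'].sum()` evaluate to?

7050

group by category: sum(stock), mean(reorder):
          stock  reorder
category                
books        90     75.0
elec         99     27.0
food        638     65.5
garden      615     76.5
toys        220     50.0
filter rows where reorder >= 65:
          stock  reorder
category                
books        90     75.0
food        638     65.5
garden      615     76.5
take 2 rows with largest reorder:
          stock  reorder
category                
garden      615     76.5
books        90     75.0
add column stock_x10 = t['stock'] * 10:
          stock  reorder  stock_x10
category                           
garden      615     76.5       6150
books        90     75.0        900
The sum of column 'stock_x10' is 7050.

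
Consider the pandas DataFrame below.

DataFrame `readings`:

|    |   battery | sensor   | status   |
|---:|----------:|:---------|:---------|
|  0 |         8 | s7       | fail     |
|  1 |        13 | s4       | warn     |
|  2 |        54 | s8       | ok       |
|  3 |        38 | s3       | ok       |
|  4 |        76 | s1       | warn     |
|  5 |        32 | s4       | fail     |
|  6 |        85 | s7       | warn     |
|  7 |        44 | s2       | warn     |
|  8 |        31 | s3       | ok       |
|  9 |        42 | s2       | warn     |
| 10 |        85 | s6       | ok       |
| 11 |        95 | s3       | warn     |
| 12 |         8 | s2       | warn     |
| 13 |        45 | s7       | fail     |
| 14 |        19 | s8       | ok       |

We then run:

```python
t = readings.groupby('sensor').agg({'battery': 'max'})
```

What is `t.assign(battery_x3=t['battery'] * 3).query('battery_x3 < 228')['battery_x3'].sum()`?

390

group by sensor, max of battery:
        battery
sensor         
s1           76
s2           44
s3           95
s4           32
s6           85
s7           85
s8           54
add column battery_x3 = t['battery'] * 3:
        battery  battery_x3
sensor                     
s1           76         228
s2           44         132
s3           95         285
s4           32          96
s6           85         255
s7           85         255
s8           54         162
filter rows where battery_x3 < 228:
        battery  battery_x3
sensor                     
s2           44         132
s4           32          96
s8           54         162
So sum() = 390.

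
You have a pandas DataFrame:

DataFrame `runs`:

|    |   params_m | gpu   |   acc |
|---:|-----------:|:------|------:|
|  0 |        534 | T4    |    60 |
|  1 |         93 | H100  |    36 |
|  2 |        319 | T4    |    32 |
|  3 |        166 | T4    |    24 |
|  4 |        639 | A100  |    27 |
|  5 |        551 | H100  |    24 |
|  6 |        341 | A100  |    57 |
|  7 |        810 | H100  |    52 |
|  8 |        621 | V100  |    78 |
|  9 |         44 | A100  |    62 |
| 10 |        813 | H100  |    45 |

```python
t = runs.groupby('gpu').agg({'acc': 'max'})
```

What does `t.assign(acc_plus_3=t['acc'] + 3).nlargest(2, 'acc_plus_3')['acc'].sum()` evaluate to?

group by gpu, max of acc:
      acc
gpu      
A100   62
H100   52
T4     60
V100   78
add column acc_plus_3 = t['acc'] + 3:
      acc  acc_plus_3
gpu                  
A100   62          65
H100   52          55
T4     60          63
V100   78          81
take 2 rows with largest acc_plus_3:
      acc  acc_plus_3
gpu                  
V100   78          81
A100   62          65
Then the sum of column 'acc': 140

140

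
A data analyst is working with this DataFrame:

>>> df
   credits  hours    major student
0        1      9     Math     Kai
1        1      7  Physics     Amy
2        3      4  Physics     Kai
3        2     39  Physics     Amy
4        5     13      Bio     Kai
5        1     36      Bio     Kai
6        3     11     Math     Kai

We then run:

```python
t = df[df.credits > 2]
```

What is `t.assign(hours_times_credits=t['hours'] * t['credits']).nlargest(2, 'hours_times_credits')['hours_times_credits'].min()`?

filter rows where credits > 2:
   credits  hours    major student
2        3      4  Physics     Kai
4        5     13      Bio     Kai
6        3     11     Math     Kai
add column hours_times_credits = t['hours'] * t['credits']:
   credits  hours    major student  hours_times_credits
2        3      4  Physics     Kai                   12
4        5     13      Bio     Kai                   65
6        3     11     Math     Kai                   33
take 2 rows with largest hours_times_credits:
   credits  hours major student  hours_times_credits
4        5     13   Bio     Kai                   65
6        3     11  Math     Kai                   33
Reading off the min of column 'hours_times_credits', we get 33.

33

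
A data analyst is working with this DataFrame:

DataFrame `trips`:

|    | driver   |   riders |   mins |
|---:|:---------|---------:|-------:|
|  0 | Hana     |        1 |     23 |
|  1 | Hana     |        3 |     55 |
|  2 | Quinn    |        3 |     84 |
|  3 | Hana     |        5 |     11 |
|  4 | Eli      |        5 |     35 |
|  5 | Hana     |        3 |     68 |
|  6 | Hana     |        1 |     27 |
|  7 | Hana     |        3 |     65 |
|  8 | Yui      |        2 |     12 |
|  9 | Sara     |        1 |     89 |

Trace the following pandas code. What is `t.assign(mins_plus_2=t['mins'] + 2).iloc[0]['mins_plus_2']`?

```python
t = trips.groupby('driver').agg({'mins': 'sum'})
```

group by driver, sum of mins:
        mins
driver      
Eli       35
Hana     249
Quinn     84
Sara      89
Yui       12
add column mins_plus_2 = t['mins'] + 2:
        mins  mins_plus_2
driver                   
Eli       35           37
Hana     249          251
Quinn     84           86
Sara      89           91
Yui       12           14
value at position 0, column 'mins_plus_2' → 37

37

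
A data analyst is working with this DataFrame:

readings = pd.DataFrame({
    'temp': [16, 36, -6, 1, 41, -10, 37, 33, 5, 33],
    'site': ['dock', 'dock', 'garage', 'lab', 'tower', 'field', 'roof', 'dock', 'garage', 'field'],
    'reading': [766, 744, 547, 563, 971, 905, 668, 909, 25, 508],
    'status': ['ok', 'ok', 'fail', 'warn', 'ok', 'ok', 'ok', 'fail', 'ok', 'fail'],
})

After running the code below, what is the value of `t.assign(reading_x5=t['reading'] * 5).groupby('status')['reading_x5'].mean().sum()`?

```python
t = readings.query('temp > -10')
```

filter rows where temp > -10:
   temp    site  reading status
0    16    dock      766     ok
1    36    dock      744     ok
2    -6  garage      547   fail
3     1     lab      563   warn
4    41   tower      971     ok
6    37    roof      668     ok
7    33    dock      909   fail
8     5  garage       25     ok
9    33   field      508   fail
add column reading_x5 = t['reading'] * 5:
   temp    site  reading status  reading_x5
0    16    dock      766     ok        3830
1    36    dock      744     ok        3720
2    -6  garage      547   fail        2735
3     1     lab      563   warn        2815
4    41   tower      971     ok        4855
6    37    roof      668     ok        3340
7    33    dock      909   fail        4545
8     5  garage       25     ok         125
9    33   field      508   fail        2540
group by status, mean of reading_x5:
status
fail    3273.333333
ok      3174.000000
warn    2815.000000
Name: reading_x5, dtype: float64
Finally, sum of the resulting series = 9262.33333333.

9262.33333333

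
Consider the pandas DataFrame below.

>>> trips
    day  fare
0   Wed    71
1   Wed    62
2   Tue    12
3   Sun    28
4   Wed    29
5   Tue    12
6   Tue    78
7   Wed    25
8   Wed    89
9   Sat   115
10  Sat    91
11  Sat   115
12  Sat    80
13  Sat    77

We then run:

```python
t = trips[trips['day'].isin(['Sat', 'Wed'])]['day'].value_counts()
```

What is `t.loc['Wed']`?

5

filter rows where day in ['Sat', 'Wed']:
    day  fare
0   Wed    71
1   Wed    62
4   Wed    29
7   Wed    25
8   Wed    89
9   Sat   115
10  Sat    91
11  Sat   115
12  Sat    80
13  Sat    77
value_counts of day:
day
Wed    5
Sat    5
Name: count, dtype: int64
value at index 'Wed' → 5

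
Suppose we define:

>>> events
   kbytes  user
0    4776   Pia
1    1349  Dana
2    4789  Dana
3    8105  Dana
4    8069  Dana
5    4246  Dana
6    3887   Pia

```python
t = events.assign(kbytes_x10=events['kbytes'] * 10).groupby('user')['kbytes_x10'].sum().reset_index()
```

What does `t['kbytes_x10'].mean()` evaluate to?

add column kbytes_x10 = events['kbytes'] * 10:
   kbytes  user  kbytes_x10
0    4776   Pia       47760
1    1349  Dana       13490
2    4789  Dana       47890
3    8105  Dana       81050
4    8069  Dana       80690
5    4246  Dana       42460
6    3887   Pia       38870
group by user, sum of kbytes_x10:
user
Dana    265580
Pia      86630
Name: kbytes_x10, dtype: int64
reset_index():
   user  kbytes_x10
0  Dana      265580
1   Pia       86630
Then the mean of column 'kbytes_x10': 176105.0

176105.0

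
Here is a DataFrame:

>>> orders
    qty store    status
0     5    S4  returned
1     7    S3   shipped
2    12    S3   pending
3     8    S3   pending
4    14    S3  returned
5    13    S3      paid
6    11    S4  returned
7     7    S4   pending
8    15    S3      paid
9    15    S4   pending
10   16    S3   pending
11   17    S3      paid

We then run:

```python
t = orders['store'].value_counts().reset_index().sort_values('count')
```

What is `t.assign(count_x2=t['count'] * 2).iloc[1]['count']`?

value_counts of store:
store
S3    8
S4    4
Name: count, dtype: int64
reset_index():
  store  count
0    S3      8
1    S4      4
sort by count:
  store  count
1    S4      4
0    S3      8
add column count_x2 = t['count'] * 2:
  store  count  count_x2
1    S4      4         8
0    S3      8        16
Reading off the value at position 1, column 'count', we get 8.

8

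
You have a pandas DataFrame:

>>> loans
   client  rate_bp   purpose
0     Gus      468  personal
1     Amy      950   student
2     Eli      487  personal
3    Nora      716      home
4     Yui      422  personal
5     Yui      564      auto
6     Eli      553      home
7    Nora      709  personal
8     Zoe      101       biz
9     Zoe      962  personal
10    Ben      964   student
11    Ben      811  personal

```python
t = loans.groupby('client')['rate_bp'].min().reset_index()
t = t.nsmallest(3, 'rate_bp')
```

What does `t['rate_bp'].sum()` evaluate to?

group by client, min of rate_bp:
client
Amy     950
Ben     811
Eli     487
Gus     468
Nora    709
Yui     422
Zoe     101
Name: rate_bp, dtype: int64
reset_index():
  client  rate_bp
0    Amy      950
1    Ben      811
2    Eli      487
3    Gus      468
4   Nora      709
5    Yui      422
6    Zoe      101
take 3 rows with smallest rate_bp:
  client  rate_bp
6    Zoe      101
5    Yui      422
3    Gus      468

991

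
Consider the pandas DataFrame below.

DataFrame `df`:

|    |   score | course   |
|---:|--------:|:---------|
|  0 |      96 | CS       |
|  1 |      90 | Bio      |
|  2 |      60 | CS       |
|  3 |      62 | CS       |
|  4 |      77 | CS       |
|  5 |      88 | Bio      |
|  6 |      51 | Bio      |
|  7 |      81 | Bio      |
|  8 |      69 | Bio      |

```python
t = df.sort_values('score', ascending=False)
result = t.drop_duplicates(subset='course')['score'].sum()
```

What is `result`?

186

sort by score descending:
   score course
0     96     CS
1     90    Bio
5     88    Bio
7     81    Bio
4     77     CS
8     69    Bio
3     62     CS
2     60     CS
6     51    Bio
drop duplicate course (keep=first):
   score course
0     96     CS
1     90    Bio
sum of column 'score' → 186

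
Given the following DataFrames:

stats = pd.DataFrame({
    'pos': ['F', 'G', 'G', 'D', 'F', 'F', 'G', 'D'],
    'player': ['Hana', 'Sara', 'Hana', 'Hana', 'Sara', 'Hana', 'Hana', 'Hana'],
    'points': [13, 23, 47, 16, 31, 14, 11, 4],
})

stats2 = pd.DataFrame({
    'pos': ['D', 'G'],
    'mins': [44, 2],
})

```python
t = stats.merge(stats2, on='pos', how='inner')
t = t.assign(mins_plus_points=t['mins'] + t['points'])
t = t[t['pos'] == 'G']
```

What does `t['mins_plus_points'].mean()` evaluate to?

29.0

merge on 'pos' (how='inner') → 5 rows:
  pos player  points  mins
0   G   Sara      23     2
1   G   Hana      47     2
2   D   Hana      16    44
3   G   Hana      11     2
4   D   Hana       4    44
add column mins_plus_points = t['mins'] + t['points']:
  pos player  points  mins  mins_plus_points
0   G   Sara      23     2                25
1   G   Hana      47     2                49
2   D   Hana      16    44                60
3   G   Hana      11     2                13
4   D   Hana       4    44                48
filter rows where pos == 'G':
  pos player  points  mins  mins_plus_points
0   G   Sara      23     2                25
1   G   Hana      47     2                49
3   G   Hana      11     2                13
Finally, mean of column 'mins_plus_points' = 29.0.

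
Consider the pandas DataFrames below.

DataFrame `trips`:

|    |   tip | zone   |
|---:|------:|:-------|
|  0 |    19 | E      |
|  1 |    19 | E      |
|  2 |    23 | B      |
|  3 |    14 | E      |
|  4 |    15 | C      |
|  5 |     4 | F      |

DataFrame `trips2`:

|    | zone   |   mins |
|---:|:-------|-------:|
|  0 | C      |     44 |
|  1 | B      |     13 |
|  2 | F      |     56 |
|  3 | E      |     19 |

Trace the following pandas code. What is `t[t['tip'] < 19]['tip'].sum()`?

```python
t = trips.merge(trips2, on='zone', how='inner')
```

33

merge on 'zone' (how='inner') → 6 rows:
   tip zone  mins
0   19    E    19
1   19    E    19
2   23    B    13
3   14    E    19
4   15    C    44
5    4    F    56
filter rows where tip < 19:
   tip zone  mins
3   14    E    19
4   15    C    44
5    4    F    56
Taking the sum of column 'tip' gives 33.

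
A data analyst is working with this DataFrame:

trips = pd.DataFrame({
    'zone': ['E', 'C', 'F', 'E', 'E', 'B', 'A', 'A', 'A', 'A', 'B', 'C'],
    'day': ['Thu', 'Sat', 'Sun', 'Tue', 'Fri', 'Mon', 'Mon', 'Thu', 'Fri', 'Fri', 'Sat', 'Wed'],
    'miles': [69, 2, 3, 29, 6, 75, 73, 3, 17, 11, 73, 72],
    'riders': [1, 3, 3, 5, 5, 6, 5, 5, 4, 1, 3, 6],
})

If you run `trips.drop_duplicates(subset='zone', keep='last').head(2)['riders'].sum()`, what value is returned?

drop duplicate zone (keep=last):
   zone  day  miles  riders
2     F  Sun      3       3
4     E  Fri      6       5
9     A  Fri     11       1
10    B  Sat     73       3
11    C  Wed     72       6
take first 2 rows:
  zone  day  miles  riders
2    F  Sun      3       3
4    E  Fri      6       5
The sum of column 'riders' is 8.

8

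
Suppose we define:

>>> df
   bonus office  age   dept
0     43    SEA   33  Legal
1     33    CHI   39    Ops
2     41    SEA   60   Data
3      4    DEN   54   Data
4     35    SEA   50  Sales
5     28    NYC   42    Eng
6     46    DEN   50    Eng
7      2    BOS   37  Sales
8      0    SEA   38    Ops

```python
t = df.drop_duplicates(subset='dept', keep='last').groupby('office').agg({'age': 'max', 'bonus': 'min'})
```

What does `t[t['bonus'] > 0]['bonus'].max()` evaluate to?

drop duplicate dept (keep=last):
   bonus office  age   dept
0     43    SEA   33  Legal
3      4    DEN   54   Data
6     46    DEN   50    Eng
7      2    BOS   37  Sales
8      0    SEA   38    Ops
group by office: max(age), min(bonus):
        age  bonus
office            
BOS      37      2
DEN      54      4
SEA      38      0
filter rows where bonus > 0:
        age  bonus
office            
BOS      37      2
DEN      54      4
So max() = 4.

4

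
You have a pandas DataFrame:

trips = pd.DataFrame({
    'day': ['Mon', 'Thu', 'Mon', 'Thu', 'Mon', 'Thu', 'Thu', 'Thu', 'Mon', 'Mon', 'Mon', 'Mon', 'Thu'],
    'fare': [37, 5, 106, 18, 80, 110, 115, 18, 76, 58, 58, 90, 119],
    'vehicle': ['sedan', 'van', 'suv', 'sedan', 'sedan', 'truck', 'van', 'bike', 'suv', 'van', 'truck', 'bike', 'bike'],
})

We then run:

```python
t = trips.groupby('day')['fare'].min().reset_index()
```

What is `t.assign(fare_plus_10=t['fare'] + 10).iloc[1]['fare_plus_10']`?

group by day, min of fare:
day
Mon    37
Thu     5
Name: fare, dtype: int64
reset_index():
   day  fare
0  Mon    37
1  Thu     5
add column fare_plus_10 = t['fare'] + 10:
   day  fare  fare_plus_10
0  Mon    37            47
1  Thu     5            15
Finally, value at position 1, column 'fare_plus_10' = 15.

15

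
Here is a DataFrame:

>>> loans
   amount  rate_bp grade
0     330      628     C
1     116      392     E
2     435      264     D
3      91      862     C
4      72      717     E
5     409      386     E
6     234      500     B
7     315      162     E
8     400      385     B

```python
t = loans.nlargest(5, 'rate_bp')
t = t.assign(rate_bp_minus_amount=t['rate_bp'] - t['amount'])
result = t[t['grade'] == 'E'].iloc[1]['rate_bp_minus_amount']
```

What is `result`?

276

take 5 rows with largest rate_bp:
   amount  rate_bp grade
3      91      862     C
4      72      717     E
0     330      628     C
6     234      500     B
1     116      392     E
add column rate_bp_minus_amount = t['rate_bp'] - t['amount']:
   amount  rate_bp grade  rate_bp_minus_amount
3      91      862     C                   771
4      72      717     E                   645
0     330      628     C                   298
6     234      500     B                   266
1     116      392     E                   276
filter rows where grade == 'E':
   amount  rate_bp grade  rate_bp_minus_amount
4      72      717     E                   645
1     116      392     E                   276
Hence 276.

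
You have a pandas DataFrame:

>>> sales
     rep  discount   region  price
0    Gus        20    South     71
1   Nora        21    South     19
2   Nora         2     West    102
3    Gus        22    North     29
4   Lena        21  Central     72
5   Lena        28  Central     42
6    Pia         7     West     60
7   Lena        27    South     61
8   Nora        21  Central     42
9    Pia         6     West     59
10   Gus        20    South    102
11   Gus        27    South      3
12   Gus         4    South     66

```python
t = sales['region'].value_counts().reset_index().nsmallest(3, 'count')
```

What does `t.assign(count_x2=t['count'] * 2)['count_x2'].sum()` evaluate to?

value_counts of region:
region
South      6
West       3
Central    3
North      1
Name: count, dtype: int64
reset_index():
    region  count
0    South      6
1     West      3
2  Central      3
3    North      1
take 3 rows with smallest count:
    region  count
3    North      1
1     West      3
2  Central      3
add column count_x2 = t['count'] * 2:
    region  count  count_x2
3    North      1         2
1     West      3         6
2  Central      3         6
sum of column 'count_x2' → 14

14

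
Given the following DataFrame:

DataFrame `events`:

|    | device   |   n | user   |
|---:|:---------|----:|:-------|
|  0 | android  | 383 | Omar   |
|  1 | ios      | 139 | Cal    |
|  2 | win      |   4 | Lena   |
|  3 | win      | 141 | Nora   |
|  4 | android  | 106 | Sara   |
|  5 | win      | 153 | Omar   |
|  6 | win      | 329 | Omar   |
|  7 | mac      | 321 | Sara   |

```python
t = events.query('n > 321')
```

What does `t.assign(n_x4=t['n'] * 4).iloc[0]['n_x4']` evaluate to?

filter rows where n > 321:
    device    n  user
0  android  383  Omar
6      win  329  Omar
add column n_x4 = t['n'] * 4:
    device    n  user  n_x4
0  android  383  Omar  1532
6      win  329  Omar  1316
Finally, value at position 0, column 'n_x4' = 1532.

1532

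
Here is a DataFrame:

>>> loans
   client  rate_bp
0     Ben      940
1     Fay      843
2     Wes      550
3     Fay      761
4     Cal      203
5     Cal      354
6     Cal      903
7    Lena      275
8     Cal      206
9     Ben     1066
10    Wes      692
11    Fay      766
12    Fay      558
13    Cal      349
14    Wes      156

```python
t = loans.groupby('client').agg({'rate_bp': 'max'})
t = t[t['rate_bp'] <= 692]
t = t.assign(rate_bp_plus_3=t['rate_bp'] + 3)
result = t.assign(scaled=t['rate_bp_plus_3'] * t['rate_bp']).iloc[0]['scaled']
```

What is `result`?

76450

group by client, max of rate_bp:
        rate_bp
client         
Ben        1066
Cal         903
Fay         843
Lena        275
Wes         692
filter rows where rate_bp <= 692:
        rate_bp
client         
Lena        275
Wes         692
add column rate_bp_plus_3 = t['rate_bp'] + 3:
        rate_bp  rate_bp_plus_3
client                         
Lena        275             278
Wes         692             695
add column scaled = t['rate_bp_plus_3'] * t['rate_bp']:
        rate_bp  rate_bp_plus_3  scaled
client                                 
Lena        275             278   76450
Wes         692             695  480940
value at position 0, column 'scaled' → 76450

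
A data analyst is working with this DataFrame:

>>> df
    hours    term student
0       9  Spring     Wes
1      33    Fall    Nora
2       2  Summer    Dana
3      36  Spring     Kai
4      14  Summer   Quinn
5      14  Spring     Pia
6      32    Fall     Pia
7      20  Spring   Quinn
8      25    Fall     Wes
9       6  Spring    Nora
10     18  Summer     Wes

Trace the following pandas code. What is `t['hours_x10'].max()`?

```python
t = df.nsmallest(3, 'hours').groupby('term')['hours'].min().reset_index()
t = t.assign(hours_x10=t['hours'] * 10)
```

60

take 3 rows with smallest hours:
   hours    term student
2      2  Summer    Dana
9      6  Spring    Nora
0      9  Spring     Wes
group by term, min of hours:
term
Spring    6
Summer    2
Name: hours, dtype: int64
reset_index():
     term  hours
0  Spring      6
1  Summer      2
add column hours_x10 = t['hours'] * 10:
     term  hours  hours_x10
0  Spring      6         60
1  Summer      2         20
Then the max of column 'hours_x10': 60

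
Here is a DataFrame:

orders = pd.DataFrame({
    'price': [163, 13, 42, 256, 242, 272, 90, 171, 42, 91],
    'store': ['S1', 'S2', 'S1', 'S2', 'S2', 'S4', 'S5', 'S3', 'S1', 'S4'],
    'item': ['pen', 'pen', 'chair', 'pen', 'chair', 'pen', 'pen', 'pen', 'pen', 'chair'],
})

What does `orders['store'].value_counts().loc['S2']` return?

value_counts of store:
store
S1    3
S2    3
S4    2
S5    1
S3    1
Name: count, dtype: int64
Hence 3.

3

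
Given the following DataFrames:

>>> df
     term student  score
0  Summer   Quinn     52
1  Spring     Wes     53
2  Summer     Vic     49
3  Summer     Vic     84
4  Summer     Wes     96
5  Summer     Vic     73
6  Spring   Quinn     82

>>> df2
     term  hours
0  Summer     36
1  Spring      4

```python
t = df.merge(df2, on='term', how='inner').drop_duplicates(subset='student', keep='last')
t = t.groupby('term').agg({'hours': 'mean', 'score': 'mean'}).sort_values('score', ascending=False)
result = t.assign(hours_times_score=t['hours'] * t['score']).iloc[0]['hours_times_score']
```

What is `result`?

3042.0

merge on 'term' (how='inner') → 7 rows:
     term student  score  hours
0  Summer   Quinn     52     36
1  Spring     Wes     53      4
2  Summer     Vic     49     36
3  Summer     Vic     84     36
4  Summer     Wes     96     36
5  Summer     Vic     73     36
6  Spring   Quinn     82      4
drop duplicate student (keep=last):
     term student  score  hours
4  Summer     Wes     96     36
5  Summer     Vic     73     36
6  Spring   Quinn     82      4
group by term: mean(hours), mean(score):
        hours  score
term                
Spring    4.0   82.0
Summer   36.0   84.5
sort by score descending:
        hours  score
term                
Summer   36.0   84.5
Spring    4.0   82.0
add column hours_times_score = t['hours'] * t['score']:
        hours  score  hours_times_score
term                                   
Summer   36.0   84.5             3042.0
Spring    4.0   82.0              328.0
The value at position 0, column 'hours_times_score' is 3042.0.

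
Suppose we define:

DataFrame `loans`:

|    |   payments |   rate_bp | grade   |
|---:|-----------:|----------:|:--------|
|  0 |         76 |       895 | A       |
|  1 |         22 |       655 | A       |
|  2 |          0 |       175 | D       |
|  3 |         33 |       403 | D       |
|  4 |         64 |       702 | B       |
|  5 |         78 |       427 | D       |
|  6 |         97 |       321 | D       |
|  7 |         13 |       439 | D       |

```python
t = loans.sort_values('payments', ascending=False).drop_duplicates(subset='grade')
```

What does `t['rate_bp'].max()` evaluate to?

895

sort by payments descending:
   payments  rate_bp grade
6        97      321     D
5        78      427     D
0        76      895     A
4        64      702     B
3        33      403     D
1        22      655     A
7        13      439     D
2         0      175     D
drop duplicate grade (keep=first):
   payments  rate_bp grade
6        97      321     D
0        76      895     A
4        64      702     B
Reading off the max of column 'rate_bp', we get 895.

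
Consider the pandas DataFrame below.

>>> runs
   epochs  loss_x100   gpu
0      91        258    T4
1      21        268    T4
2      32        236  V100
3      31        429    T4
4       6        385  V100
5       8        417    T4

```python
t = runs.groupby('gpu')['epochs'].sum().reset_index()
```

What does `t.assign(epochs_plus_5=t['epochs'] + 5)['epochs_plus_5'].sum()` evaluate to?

199

group by gpu, sum of epochs:
gpu
T4      151
V100     38
Name: epochs, dtype: int64
reset_index():
    gpu  epochs
0    T4     151
1  V100      38
add column epochs_plus_5 = t['epochs'] + 5:
    gpu  epochs  epochs_plus_5
0    T4     151            156
1  V100      38             43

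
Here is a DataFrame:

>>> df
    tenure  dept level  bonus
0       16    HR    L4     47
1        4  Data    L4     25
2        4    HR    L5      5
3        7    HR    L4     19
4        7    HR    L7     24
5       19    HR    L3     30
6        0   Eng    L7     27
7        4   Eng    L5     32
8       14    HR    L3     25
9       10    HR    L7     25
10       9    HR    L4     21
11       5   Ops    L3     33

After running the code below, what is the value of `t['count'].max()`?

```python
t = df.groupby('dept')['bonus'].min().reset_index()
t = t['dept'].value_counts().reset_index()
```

1

group by dept, min of bonus:
dept
Data    25
Eng     27
HR       5
Ops     33
Name: bonus, dtype: int64
reset_index():
   dept  bonus
0  Data     25
1   Eng     27
2    HR      5
3   Ops     33
value_counts of dept:
dept
Data    1
Eng     1
HR      1
Ops     1
Name: count, dtype: int64
reset_index():
   dept  count
0  Data      1
1   Eng      1
2    HR      1
3   Ops      1
Finally, max of column 'count' = 1.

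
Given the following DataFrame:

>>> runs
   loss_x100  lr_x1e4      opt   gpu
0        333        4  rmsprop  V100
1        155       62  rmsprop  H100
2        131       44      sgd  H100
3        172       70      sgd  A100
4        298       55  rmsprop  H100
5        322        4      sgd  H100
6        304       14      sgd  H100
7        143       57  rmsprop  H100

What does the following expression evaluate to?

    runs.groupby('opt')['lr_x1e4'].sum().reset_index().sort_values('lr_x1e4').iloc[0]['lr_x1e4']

group by opt, sum of lr_x1e4:
opt
rmsprop    178
sgd        132
Name: lr_x1e4, dtype: int64
reset_index():
       opt  lr_x1e4
0  rmsprop      178
1      sgd      132
sort by lr_x1e4:
       opt  lr_x1e4
1      sgd      132
0  rmsprop      178
Taking the value at position 0, column 'lr_x1e4' gives 132.

132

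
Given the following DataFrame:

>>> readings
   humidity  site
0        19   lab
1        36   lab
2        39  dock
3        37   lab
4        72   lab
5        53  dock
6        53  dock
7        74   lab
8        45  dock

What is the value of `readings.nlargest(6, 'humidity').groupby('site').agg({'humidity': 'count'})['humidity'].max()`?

4

take 6 rows with largest humidity:
   humidity  site
7        74   lab
4        72   lab
5        53  dock
6        53  dock
8        45  dock
2        39  dock
group by site, count of humidity:
      humidity
site          
dock         4
lab          2
Taking the max of column 'humidity' gives 4.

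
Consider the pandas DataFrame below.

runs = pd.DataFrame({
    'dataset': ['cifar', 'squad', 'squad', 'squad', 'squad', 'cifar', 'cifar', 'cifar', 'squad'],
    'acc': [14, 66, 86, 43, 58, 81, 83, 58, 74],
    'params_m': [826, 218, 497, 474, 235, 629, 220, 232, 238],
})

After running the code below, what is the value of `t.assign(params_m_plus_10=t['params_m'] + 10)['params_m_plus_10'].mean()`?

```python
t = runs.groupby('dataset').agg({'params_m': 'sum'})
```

group by dataset, sum of params_m:
         params_m
dataset          
cifar        1907
squad        1662
add column params_m_plus_10 = t['params_m'] + 10:
         params_m  params_m_plus_10
dataset                            
cifar        1907              1917
squad        1662              1672
The mean of column 'params_m_plus_10' is 1794.5.

1794.5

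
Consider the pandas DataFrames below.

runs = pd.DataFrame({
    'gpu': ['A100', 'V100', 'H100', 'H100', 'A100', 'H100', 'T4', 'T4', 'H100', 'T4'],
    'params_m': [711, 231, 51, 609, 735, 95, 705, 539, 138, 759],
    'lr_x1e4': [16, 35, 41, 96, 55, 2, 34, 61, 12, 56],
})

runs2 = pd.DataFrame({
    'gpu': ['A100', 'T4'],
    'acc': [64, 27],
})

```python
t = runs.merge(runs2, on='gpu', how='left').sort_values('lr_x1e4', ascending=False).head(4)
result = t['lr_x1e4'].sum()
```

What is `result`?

merge on 'gpu' (how='left') → 10 rows:
    gpu  params_m  lr_x1e4   acc
0  A100       711       16  64.0
1  V100       231       35   NaN
2  H100        51       41   NaN
3  H100       609       96   NaN
4  A100       735       55  64.0
5  H100        95        2   NaN
6    T4       705       34  27.0
7    T4       539       61  27.0
8  H100       138       12   NaN
9    T4       759       56  27.0
sort by lr_x1e4 descending:
    gpu  params_m  lr_x1e4   acc
3  H100       609       96   NaN
7    T4       539       61  27.0
9    T4       759       56  27.0
4  A100       735       55  64.0
2  H100        51       41   NaN
1  V100       231       35   NaN
6    T4       705       34  27.0
0  A100       711       16  64.0
8  H100       138       12   NaN
5  H100        95        2   NaN
take first 4 rows:
    gpu  params_m  lr_x1e4   acc
3  H100       609       96   NaN
7    T4       539       61  27.0
9    T4       759       56  27.0
4  A100       735       55  64.0
Then the sum of column 'lr_x1e4': 268

268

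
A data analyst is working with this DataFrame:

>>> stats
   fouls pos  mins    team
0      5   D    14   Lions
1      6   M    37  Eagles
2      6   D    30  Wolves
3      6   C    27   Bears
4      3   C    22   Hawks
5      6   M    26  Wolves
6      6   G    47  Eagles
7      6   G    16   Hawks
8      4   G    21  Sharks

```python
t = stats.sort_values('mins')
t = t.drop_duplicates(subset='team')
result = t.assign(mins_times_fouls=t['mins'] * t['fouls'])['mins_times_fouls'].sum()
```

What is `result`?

790

sort by mins:
   fouls pos  mins    team
0      5   D    14   Lions
7      6   G    16   Hawks
8      4   G    21  Sharks
4      3   C    22   Hawks
5      6   M    26  Wolves
3      6   C    27   Bears
2      6   D    30  Wolves
1      6   M    37  Eagles
6      6   G    47  Eagles
drop duplicate team (keep=first):
   fouls pos  mins    team
0      5   D    14   Lions
7      6   G    16   Hawks
8      4   G    21  Sharks
5      6   M    26  Wolves
3      6   C    27   Bears
1      6   M    37  Eagles
add column mins_times_fouls = t['mins'] * t['fouls']:
   fouls pos  mins    team  mins_times_fouls
0      5   D    14   Lions                70
7      6   G    16   Hawks                96
8      4   G    21  Sharks                84
5      6   M    26  Wolves               156
3      6   C    27   Bears               162
1      6   M    37  Eagles               222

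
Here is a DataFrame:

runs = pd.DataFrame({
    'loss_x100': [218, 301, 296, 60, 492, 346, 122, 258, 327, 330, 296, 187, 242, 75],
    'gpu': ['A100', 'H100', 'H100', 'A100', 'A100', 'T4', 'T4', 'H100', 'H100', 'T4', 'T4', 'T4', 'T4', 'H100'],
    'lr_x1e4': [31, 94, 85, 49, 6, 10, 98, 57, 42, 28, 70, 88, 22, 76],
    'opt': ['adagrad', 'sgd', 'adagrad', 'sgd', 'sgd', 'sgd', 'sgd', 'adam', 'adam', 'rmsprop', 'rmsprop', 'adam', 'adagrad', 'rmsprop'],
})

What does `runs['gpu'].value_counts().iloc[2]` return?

value_counts of gpu:
gpu
T4      6
H100    5
A100    3
Name: count, dtype: int64

3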